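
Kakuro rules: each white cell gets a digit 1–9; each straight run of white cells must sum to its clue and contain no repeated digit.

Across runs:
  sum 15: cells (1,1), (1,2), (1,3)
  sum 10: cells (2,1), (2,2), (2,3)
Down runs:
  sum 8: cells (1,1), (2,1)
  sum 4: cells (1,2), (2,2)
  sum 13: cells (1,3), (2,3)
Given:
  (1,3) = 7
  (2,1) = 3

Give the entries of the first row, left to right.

5 3 7

4 in 2 cells must be {1,3}.
(1,1) = 8 − 3 = 5 completes the 8 down.
(1,2) = 15 − 12 = 3 completes the 15 across.
(2,2) = 4 − 3 = 1 completes the 4 down.
(2,3) = 10 − 4 = 6 completes the 10 across.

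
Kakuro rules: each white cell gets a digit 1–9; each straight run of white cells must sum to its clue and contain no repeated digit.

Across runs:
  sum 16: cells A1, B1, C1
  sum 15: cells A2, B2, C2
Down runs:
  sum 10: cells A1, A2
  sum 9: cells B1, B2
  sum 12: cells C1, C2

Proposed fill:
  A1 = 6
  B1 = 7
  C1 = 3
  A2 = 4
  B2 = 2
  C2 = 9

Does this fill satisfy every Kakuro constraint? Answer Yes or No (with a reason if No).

Yes

Across: 6+7+3=16; 4+2+9=15. Down: 6+4=10; 7+2=9; 3+9=12. No digit repeats within any run.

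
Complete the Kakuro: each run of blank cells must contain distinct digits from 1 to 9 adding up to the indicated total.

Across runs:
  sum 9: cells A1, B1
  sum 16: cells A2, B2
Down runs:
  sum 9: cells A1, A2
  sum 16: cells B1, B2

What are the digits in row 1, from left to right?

16 in 2 cells must be {7,9}.
The 9 across and the 16 down share only 7, so B1 = 7.
The 16 across and the 9 down share only 7, so A2 = 7.
B2 = 16 − 7 = 9 completes the 16 across.
A1 = 9 − 7 = 2 completes the 9 across.

2 7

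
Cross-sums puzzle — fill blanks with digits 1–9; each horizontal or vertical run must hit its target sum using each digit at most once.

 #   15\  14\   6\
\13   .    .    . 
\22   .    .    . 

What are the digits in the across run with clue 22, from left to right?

The 22 across and the 6 down share only 5, so R2C3 = 5.
R1C3 = 6 − 5 = 1 completes the 6 down.
Nothing is forced directly, so branch on R2C1, whose candidates are 8 or 9. If R2C1 = 9: then R1C1 would have to be in {3,4,5,7,8,9} for the 13 across but in {6} for the 15 down — contradiction. So R2C1 = 8.
R1C1 = 15 − 8 = 7 completes the 15 down.
R1C2 = 13 − 8 = 5 completes the 13 across.
R2C2 = 22 − 13 = 9 completes the 22 across.

8 9 5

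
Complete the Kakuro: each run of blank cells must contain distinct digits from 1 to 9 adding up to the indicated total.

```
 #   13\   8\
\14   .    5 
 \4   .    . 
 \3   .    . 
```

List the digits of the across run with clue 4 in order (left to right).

4 in 2 cells must be {1,3}; 3 in 2 cells must be {1,2}.
R1C1 = 14 − 5 = 9 completes the 14 across.
Given what's placed, R2C2 must be 1 to fit the 4 across and 8 down.
Given what's placed, R3C1 must be 1 to fit the 3 across and 13 down.
R3C2 = 3 − 1 = 2 completes the 3 across.
R2C1 = 4 − 1 = 3 completes the 4 across.

3, 1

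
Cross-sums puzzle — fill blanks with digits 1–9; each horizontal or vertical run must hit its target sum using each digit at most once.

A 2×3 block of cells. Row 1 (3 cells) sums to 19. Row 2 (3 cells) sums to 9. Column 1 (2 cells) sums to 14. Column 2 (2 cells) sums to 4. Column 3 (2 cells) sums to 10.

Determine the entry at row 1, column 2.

3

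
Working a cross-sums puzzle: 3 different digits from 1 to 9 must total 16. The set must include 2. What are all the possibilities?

{2,5,9}; {2,6,8}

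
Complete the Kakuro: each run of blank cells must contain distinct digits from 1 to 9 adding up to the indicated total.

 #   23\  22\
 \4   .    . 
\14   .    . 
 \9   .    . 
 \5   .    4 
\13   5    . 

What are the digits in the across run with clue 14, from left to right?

8 6

4 in 2 cells must be {1,3}.
R4C1 = 5 − 4 = 1 completes the 5 across.
R5C2 = 13 − 5 = 8 completes the 13 across.
Given what's placed, R1C1 must be 3 to fit the 4 across and 23 down.
R1C2 = 4 − 3 = 1 completes the 4 across.
R2C2 = 6: the only remaining digit allowed by both the 14 across and the 22 down.
R3C2 = 22 − 19 = 3 completes the 22 down.
R2C1 = 14 − 6 = 8 completes the 14 across.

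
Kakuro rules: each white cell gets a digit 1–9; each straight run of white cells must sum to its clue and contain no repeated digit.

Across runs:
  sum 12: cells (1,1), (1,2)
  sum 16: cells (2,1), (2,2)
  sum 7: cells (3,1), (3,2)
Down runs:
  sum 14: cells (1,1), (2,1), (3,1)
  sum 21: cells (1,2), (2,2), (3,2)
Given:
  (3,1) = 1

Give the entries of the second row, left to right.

16 in 2 cells must be {7,9}.
(3,2) = 7 − 1 = 6 completes the 7 across.
Given what's placed, (2,2) must be 7 to fit the 16 across and 21 down.
(1,2) = 21 − 13 = 8 completes the 21 down.
(2,1) = 16 − 7 = 9 completes the 16 across.
(1,1) = 12 − 8 = 4 completes the 12 across.

9, 7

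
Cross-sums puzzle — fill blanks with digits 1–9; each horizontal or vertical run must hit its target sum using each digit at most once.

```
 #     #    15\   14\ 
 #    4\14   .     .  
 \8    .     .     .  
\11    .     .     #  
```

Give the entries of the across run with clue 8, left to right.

1 2 5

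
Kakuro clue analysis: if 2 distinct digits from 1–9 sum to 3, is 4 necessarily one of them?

The only way to make 3 from 2 distinct digits is {1,2}, which does not contain 4.

No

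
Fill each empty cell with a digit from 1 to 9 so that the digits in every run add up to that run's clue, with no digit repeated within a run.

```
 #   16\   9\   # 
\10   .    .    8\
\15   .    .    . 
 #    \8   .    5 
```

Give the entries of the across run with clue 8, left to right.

16 in 2 cells must be {7,9}.
R2C3 = 8 − 5 = 3 completes the 8 down.
R3C2 = 8 − 5 = 3 completes the 8 across.
Given what's placed, R2C1 must be 7 to fit the 15 across and 16 down.
R2C2 = 15 − 10 = 5 completes the 15 across.
R1C1 = 16 − 7 = 9 completes the 16 down.
R1C2 = 10 − 9 = 1 completes the 10 across.

3 5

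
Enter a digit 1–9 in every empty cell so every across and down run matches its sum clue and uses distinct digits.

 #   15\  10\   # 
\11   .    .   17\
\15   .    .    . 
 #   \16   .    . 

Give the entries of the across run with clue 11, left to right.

9 2

16 in 2 cells must be {7,9}; 17 in 2 cells must be {8,9}.
The 16 across and the 10 down share only 7, so R3C2 = 7.
R3C3 = 16 − 7 = 9 completes the 16 across.
R1C2 = 2: the only remaining digit allowed by both the 11 across and the 10 down.
R2C2 = 10 − 9 = 1 completes the 10 down.
R2C3 = 17 − 9 = 8 completes the 17 down.
R1C1 = 11 − 2 = 9 completes the 11 across.
R2C1 = 15 − 9 = 6 completes the 15 across.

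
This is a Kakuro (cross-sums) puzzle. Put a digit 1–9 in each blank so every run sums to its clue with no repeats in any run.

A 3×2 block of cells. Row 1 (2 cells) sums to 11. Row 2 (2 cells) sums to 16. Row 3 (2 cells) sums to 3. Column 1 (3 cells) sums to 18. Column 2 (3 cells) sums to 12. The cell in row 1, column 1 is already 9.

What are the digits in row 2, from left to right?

7 9

16 in 2 cells must be {7,9}; 3 in 2 cells must be {1,2}.
(1,2) = 11 − 9 = 2 completes the 11 across.
Given what's placed, (2,1) must be 7 to fit the 16 across and 18 down.
(2,2) = 16 − 7 = 9 completes the 16 across.
(3,1) = 18 − 16 = 2 completes the 18 down.
(3,2) = 3 − 2 = 1 completes the 3 across.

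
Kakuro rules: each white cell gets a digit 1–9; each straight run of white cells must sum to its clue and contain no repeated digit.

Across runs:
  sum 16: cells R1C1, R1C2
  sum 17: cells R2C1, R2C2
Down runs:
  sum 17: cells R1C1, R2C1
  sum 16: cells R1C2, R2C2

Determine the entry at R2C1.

8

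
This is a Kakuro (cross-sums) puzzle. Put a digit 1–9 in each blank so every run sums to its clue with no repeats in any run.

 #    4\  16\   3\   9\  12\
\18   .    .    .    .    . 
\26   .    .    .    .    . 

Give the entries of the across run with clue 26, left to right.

3 9 1 6 7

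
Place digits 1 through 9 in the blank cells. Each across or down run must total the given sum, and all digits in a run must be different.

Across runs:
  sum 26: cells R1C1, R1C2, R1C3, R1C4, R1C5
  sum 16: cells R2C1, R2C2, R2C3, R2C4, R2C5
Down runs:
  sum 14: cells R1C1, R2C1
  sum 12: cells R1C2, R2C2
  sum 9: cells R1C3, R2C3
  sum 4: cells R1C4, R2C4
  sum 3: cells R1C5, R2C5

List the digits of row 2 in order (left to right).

16 in 5 cells must be {1,2,3,4,6}; 4 in 2 cells must be {1,3}; 3 in 2 cells must be {1,2}.
Only 6 fits R2C1 under both its across sum 16 and down sum 14.
R1C1 = 14 − 6 = 8 completes the 14 down.
Nothing is forced directly, so branch on R2C2, whose candidates are 3 or 4. If R2C2 = 4: then R1C2 would have to be in {1,2,3,4,5,6,7,9} for the 26 across but in {8} for the 12 down — contradiction. So R2C2 = 3.
R1C2 = 12 − 3 = 9 completes the 12 down.
R2C4 = 1: the only remaining digit allowed by both the 16 across and the 4 down.
Given what's placed, R2C5 must be 2 to fit the 16 across and 3 down.
R1C4 = 4 − 1 = 3 completes the 4 down.
R1C5 = 3 − 2 = 1 completes the 3 down.
R2C3 = 16 − 12 = 4 completes the 16 across.

6 3 4 1 2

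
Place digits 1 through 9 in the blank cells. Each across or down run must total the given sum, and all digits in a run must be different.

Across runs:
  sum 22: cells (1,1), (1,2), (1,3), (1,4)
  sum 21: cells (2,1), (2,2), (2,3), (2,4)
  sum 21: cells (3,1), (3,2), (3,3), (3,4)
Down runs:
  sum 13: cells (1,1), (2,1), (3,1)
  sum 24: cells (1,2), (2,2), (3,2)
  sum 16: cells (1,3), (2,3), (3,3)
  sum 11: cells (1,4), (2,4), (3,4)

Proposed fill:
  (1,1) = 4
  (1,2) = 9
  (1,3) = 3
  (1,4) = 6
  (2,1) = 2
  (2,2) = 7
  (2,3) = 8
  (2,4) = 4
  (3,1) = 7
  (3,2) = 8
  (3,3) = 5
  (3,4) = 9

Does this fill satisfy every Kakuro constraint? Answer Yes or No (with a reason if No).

No — the down run (1,4)–(3,4) sums to 19, not 11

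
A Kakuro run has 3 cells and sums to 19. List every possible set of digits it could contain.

{2,8,9}; {3,7,9}; {4,6,9}; {4,7,8}; {5,6,8}

3 distinct digits from 1–9 sum between 6 and 24.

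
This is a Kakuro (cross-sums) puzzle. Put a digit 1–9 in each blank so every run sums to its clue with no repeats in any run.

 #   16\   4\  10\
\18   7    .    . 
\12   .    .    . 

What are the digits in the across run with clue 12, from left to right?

16 in 2 cells must be {7,9}; 4 in 2 cells must be {1,3}.
Given what's placed, R1C2 must be 3 to fit the 18 across and 4 down.
R1C3 = 18 − 10 = 8 completes the 18 across.
R2C1 = 16 − 7 = 9 completes the 16 down.
R2C2 = 4 − 3 = 1 completes the 4 down.
R2C3 = 12 − 10 = 2 completes the 12 across.

9, 1, 2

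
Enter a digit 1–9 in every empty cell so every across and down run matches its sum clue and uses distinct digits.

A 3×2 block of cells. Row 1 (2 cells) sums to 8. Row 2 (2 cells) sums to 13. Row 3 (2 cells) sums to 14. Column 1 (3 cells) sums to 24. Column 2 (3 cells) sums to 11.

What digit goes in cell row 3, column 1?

24 in 3 cells must be {7,8,9}.
The 8 across and the 24 down share only 7, so (1,1) = 7.
(1,2) = 8 − 7 = 1 completes the 8 across.
Nothing is forced directly, so branch on (2,1), whose candidates are 8 or 9. If (2,1) = 8: then (2,2) would have to be in {5} for the 13 across but in {2,3,4,6,7,8} for the 11 down — contradiction. So (2,1) = 9.
(2,2) = 13 − 9 = 4 completes the 13 across.
(3,1) = 24 − 16 = 8 completes the 24 down.
(3,2) = 14 − 8 = 6 completes the 14 across.

8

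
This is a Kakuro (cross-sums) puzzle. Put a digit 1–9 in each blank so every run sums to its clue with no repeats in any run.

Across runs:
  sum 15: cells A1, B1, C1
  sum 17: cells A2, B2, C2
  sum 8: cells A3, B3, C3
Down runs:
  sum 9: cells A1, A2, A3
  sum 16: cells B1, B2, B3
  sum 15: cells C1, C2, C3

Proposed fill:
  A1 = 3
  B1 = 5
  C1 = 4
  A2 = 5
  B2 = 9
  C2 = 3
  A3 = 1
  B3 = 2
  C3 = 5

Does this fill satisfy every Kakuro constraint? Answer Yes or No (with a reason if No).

No — the across run A1–C1 sums to 12, not 15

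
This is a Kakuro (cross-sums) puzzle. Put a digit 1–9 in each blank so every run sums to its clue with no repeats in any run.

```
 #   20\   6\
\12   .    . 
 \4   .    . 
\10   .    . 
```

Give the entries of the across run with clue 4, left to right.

3 1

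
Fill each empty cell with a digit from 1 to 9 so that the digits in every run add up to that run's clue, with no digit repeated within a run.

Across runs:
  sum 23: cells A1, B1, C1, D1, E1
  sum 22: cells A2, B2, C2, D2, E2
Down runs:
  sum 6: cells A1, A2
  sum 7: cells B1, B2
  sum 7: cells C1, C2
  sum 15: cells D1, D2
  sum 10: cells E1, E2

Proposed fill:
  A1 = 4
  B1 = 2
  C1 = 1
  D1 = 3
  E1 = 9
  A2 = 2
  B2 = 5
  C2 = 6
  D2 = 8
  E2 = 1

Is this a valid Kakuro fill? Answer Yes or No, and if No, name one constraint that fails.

No — the across run A1–E1 sums to 19, not 23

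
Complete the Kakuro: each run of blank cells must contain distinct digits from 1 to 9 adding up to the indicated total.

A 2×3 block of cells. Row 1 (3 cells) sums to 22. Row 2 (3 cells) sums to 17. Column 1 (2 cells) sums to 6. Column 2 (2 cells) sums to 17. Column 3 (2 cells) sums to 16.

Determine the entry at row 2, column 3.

17 in 2 cells must be {8,9}; 16 in 2 cells must be {7,9}.
The 22 across and the 6 down share only 5, so (1,1) = 5.
Given what's placed, (1,3) must be 9 to fit the 22 across and 16 down.
(2,1) = 6 − 5 = 1 completes the 6 down.
(2,2) = 9: the only remaining digit allowed by both the 17 across and the 17 down.
(2,3) = 17 − 10 = 7 completes the 17 across.
(1,2) = 22 − 14 = 8 completes the 22 across.

7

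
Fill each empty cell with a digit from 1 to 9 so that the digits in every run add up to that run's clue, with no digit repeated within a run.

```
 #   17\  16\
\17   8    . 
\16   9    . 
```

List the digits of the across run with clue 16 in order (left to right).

17 in 2 cells must be {8,9}; 16 in 2 cells must be {7,9}.
R1C2 = 17 − 8 = 9 completes the 17 across.
R2C2 = 16 − 9 = 7 completes the 16 across.

9 7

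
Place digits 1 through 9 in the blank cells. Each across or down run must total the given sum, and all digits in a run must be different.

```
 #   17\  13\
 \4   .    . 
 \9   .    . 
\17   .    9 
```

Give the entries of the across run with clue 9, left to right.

6, 3

4 in 2 cells must be {1,3}; 17 in 2 cells must be {8,9}.
R3C1 = 17 − 9 = 8 completes the 17 across.
R1C1 = 3: the only remaining digit allowed by both the 4 across and the 17 down.
R1C2 = 4 − 3 = 1 completes the 4 across.
R2C1 = 17 − 11 = 6 completes the 17 down.
R2C2 = 9 − 6 = 3 completes the 9 across.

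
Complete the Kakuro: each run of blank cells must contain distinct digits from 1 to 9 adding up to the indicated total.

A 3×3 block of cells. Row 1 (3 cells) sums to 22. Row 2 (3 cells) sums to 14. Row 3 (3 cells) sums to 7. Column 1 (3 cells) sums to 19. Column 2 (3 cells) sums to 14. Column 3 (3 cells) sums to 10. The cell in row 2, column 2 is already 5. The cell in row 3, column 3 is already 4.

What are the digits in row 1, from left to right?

9, 8, 5

7 in 3 cells must be {1,2,4}.
(1,3) = 5: the only remaining digit allowed by both the 22 across and the 10 down.
(2,3) = 10 − 9 = 1 completes the 10 down.
(3,1) = 2: the only remaining digit allowed by both the 7 across and the 19 down.
(3,2) = 7 − 6 = 1 completes the 7 across.
(1,2) = 14 − 6 = 8 completes the 14 down.
(2,1) = 14 − 6 = 8 completes the 14 across.
(1,1) = 22 − 13 = 9 completes the 22 across.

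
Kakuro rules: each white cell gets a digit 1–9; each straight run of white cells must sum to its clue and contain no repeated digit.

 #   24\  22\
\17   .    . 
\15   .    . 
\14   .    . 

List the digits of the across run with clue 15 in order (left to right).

17 in 2 cells must be {8,9}; 24 in 3 cells must be {7,8,9}.
Nothing is forced directly, so branch on R1C1, whose candidates are 8 or 9. If R1C1 = 9: that forces R1C2 = 8, R2C2 = 9, R3C1 = 8, after which R3C2 would have to be in {6} for the 14 across but in {5} for the 22 down — contradiction. So R1C1 = 8.
R1C2 = 17 − 8 = 9 completes the 17 across.
Given what's placed, R3C1 must be 9 to fit the 14 across and 24 down.
R3C2 = 14 − 9 = 5 completes the 14 across.
R2C1 = 24 − 17 = 7 completes the 24 down.
R2C2 = 15 − 7 = 8 completes the 15 across.

7, 8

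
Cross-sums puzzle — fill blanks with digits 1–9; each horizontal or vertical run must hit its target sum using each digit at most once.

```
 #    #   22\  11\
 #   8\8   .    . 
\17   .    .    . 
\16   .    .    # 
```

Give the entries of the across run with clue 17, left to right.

1 7 9

16 in 2 cells must be {7,9}.
The 16 across and the 8 down share only 7, so R3C1 = 7.
R3C2 = 16 − 7 = 9 completes the 16 across.
R2C1 = 8 − 7 = 1 completes the 8 down.
R2C2 = 7: the only remaining digit allowed by both the 17 across and the 22 down.
R2C3 = 17 − 8 = 9 completes the 17 across.
R1C2 = 22 − 16 = 6 completes the 22 down.
R1C3 = 8 − 6 = 2 completes the 8 across.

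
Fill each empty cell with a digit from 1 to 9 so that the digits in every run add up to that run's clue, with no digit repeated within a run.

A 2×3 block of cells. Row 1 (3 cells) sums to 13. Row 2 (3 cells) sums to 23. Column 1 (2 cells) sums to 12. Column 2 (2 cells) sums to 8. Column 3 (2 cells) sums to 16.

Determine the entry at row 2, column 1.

8

23 in 3 cells must be {6,8,9}; 16 in 2 cells must be {7,9}.
The 23 across and the 8 down share only 6, so (2,2) = 6.
Given what's placed, (2,3) must be 9 to fit the 23 across and 16 down.
(1,2) = 8 − 6 = 2 completes the 8 down.
(1,3) = 16 − 9 = 7 completes the 16 down.
(2,1) = 23 − 15 = 8 completes the 23 across.
(1,1) = 13 − 9 = 4 completes the 13 across.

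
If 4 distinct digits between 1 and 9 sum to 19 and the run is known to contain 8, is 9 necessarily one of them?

No

Counterexample: {1,3,7,8} sums to 19 under that restriction without using 9.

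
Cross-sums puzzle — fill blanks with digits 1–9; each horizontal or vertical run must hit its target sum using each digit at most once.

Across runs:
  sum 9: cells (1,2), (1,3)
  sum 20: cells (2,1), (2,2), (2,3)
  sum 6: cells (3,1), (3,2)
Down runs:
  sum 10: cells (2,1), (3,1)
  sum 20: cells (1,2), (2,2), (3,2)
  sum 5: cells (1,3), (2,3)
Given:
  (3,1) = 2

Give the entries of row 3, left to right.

2 4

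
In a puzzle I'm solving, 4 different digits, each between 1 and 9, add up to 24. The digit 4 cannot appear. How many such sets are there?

4 distinct digits from 1–9 sum between 10 and 30.
Dropping sets that contain 4.
Enumerating: {1,6,8,9}, {2,5,8,9}, {2,6,7,9}, {3,5,7,9}, {3,6,7,8}.

5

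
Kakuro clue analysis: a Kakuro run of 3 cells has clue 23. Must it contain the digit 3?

The only way to make 23 from 3 distinct digits is {6,8,9}, which does not contain 3.

No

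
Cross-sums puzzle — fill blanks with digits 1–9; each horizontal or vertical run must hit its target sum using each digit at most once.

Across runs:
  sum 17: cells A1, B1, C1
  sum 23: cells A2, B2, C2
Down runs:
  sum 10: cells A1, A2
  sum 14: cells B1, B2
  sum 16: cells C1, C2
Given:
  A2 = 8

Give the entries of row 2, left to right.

8 6 9

23 in 3 cells must be {6,8,9}; 16 in 2 cells must be {7,9}.
A1 = 10 − 8 = 2 completes the 10 down.
Given what's placed, C2 must be 9 to fit the 23 across and 16 down.
C1 = 16 − 9 = 7 completes the 16 down.
B2 = 23 − 17 = 6 completes the 23 across.
B1 = 17 − 9 = 8 completes the 17 across.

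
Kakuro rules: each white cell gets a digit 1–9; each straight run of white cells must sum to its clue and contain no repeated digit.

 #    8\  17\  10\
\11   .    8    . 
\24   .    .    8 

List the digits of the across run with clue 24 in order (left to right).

7, 9, 8

24 in 3 cells must be {7,8,9}; 17 in 2 cells must be {8,9}.
R1C3 = 10 − 8 = 2 completes the 10 down.
R2C1 = 7: the only remaining digit allowed by both the 24 across and the 8 down.
R2C2 = 24 − 15 = 9 completes the 24 across.
R1C1 = 11 − 10 = 1 completes the 11 across.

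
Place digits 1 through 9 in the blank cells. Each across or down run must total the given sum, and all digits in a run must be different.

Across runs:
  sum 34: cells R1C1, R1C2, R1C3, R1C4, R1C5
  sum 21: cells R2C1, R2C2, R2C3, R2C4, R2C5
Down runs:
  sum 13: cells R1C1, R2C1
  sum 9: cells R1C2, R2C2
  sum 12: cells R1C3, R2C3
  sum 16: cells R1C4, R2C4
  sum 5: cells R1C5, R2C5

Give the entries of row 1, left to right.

7 6 8 9 4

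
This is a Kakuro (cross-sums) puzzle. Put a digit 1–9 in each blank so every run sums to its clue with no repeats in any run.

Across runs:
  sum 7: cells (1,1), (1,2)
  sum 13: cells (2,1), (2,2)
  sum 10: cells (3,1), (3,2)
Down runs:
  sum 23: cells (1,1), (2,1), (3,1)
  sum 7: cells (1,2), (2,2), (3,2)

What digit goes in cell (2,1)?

23 in 3 cells must be {6,8,9}; 7 in 3 cells must be {1,2,4}.
The 7 across and the 23 down share only 6, so (1,1) = 6.
(1,2) = 7 − 6 = 1 completes the 7 across.
Given what's placed, (2,2) must be 4 to fit the 13 across and 7 down.
(3,2) = 7 − 5 = 2 completes the 7 down.
(2,1) = 13 − 4 = 9 completes the 13 across.
(3,1) = 10 − 2 = 8 completes the 10 across.

9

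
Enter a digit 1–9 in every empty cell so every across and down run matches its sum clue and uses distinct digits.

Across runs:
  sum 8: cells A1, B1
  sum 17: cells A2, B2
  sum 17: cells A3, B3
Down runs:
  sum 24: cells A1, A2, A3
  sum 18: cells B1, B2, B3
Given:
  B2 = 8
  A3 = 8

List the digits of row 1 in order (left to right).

7, 1

17 in 2 cells must be {8,9}; 24 in 3 cells must be {7,8,9}.
A1 = 7: the only remaining digit allowed by both the 8 across and the 24 down.
B1 = 8 − 7 = 1 completes the 8 across.
A2 = 17 − 8 = 9 completes the 17 across.
B3 = 17 − 8 = 9 completes the 17 across.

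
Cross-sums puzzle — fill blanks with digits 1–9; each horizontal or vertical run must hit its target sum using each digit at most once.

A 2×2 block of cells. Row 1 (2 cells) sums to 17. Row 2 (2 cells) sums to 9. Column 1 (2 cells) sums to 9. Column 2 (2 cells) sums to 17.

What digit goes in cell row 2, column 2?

8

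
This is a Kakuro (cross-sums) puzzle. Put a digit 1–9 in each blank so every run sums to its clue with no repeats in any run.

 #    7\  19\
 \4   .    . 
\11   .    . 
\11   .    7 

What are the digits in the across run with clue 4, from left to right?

1, 3

4 in 2 cells must be {1,3}; 7 in 3 cells must be {1,2,4}.
R1C1 = 1: only digit in both the 4-across and 7-down candidate sets.
R1C2 = 4 − 1 = 3 completes the 4 across.
R2C2 = 19 − 10 = 9 completes the 19 down.
R3C1 = 11 − 7 = 4 completes the 11 across.
R2C1 = 11 − 9 = 2 completes the 11 across.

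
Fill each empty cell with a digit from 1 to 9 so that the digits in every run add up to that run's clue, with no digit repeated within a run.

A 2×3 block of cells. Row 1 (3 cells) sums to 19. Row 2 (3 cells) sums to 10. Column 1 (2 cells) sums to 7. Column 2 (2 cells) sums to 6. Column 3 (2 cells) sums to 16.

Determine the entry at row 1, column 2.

4

16 in 2 cells must be {7,9}.
The 10 across and the 16 down share only 7, so (2,3) = 7.
(1,3) = 16 − 7 = 9 completes the 16 down.
Nothing is forced directly, so branch on (1,2), whose candidates are 2 or 4. If (1,2) = 2: then (1,1) would have to be in {8} for the 19 across but in {1,2,3,4,5,6} for the 7 down — contradiction. So (1,2) = 4.
(1,1) = 19 − 13 = 6 completes the 19 across.
(2,1) = 7 − 6 = 1 completes the 7 down.
(2,2) = 10 − 8 = 2 completes the 10 across.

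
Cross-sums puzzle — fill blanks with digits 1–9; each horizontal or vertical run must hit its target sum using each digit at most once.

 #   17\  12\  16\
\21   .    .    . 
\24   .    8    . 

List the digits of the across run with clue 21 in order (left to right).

8 4 9

24 in 3 cells must be {7,8,9}; 17 in 2 cells must be {8,9}; 16 in 2 cells must be {7,9}.
R1C2 = 12 − 8 = 4 completes the 12 down.
R1C3 = 9: the only remaining digit allowed by both the 21 across and the 16 down.
Given what's placed, R2C1 must be 9 to fit the 24 across and 17 down.
R2C3 = 24 − 17 = 7 completes the 24 across.
R1C1 = 21 − 13 = 8 completes the 21 across.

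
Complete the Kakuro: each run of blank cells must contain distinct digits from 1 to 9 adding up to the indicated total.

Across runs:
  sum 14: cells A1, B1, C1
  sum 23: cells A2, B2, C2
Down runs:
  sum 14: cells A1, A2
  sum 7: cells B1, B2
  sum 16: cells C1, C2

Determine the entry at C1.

23 in 3 cells must be {6,8,9}; 16 in 2 cells must be {7,9}.
The 23 across and the 7 down share only 6, so B2 = 6.
Given what's placed, C2 must be 9 to fit the 23 across and 16 down.
B1 = 7 − 6 = 1 completes the 7 down.
C1 = 16 − 9 = 7 completes the 16 down.
A2 = 23 − 15 = 8 completes the 23 across.
A1 = 14 − 8 = 6 completes the 14 across.

7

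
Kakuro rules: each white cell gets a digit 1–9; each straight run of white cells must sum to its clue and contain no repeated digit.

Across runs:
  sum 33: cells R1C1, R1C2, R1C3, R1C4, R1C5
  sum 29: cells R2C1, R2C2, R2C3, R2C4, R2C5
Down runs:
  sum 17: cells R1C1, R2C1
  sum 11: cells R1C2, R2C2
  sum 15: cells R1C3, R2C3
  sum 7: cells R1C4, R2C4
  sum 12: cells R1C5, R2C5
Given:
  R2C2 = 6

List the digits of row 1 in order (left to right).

17 in 2 cells must be {8,9}.
R1C2 = 11 − 6 = 5 completes the 11 down.
R1C4 = 4: the only remaining digit allowed by both the 33 across and the 7 down.
R2C4 = 7 − 4 = 3 completes the 7 down.
Nothing is forced directly, so branch on R1C1, whose candidates are 8 or 9. If R1C1 = 8: that forces R2C1 = 9, R2C3 = 7, R2C5 = 4, after which R1C3 would have to be in {7,9} for the 33 across but in {8} for the 15 down — contradiction. So R1C1 = 9.
R2C1 = 17 − 9 = 8 completes the 17 down.
Given what's placed, R2C3 must be 7 to fit the 29 across and 15 down.
R2C5 = 29 − 24 = 5 completes the 29 across.
R1C3 = 15 − 7 = 8 completes the 15 down.
R1C5 = 33 − 26 = 7 completes the 33 across.

9 5 8 4 7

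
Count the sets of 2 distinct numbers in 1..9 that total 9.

4

2 distinct digits from 1–9 sum between 3 and 17.
Enumerating: {1,8}, {2,7}, {3,6}, {4,5}.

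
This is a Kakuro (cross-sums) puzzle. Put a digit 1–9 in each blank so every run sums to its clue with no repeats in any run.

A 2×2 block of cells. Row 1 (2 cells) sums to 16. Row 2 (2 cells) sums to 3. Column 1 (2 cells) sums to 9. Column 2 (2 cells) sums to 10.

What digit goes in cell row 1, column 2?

16 in 2 cells must be {7,9}; 3 in 2 cells must be {1,2}.
The 16 across and the 9 down share only 7, so (1,1) = 7.
(1,2) = 16 − 7 = 9 completes the 16 across.
(2,1) = 9 − 7 = 2 completes the 9 down.
(2,2) = 3 − 2 = 1 completes the 3 across.

9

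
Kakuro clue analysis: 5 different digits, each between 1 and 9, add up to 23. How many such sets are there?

5 distinct digits from 1–9 sum between 15 and 35.

11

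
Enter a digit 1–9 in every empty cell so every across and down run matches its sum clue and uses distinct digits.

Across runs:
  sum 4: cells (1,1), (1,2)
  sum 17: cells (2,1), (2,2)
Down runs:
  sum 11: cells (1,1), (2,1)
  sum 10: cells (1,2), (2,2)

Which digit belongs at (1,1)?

3

4 in 2 cells must be {1,3}; 17 in 2 cells must be {8,9}.
The 4 across and the 11 down share only 3, so (1,1) = 3.
(1,2) = 4 − 3 = 1 completes the 4 across.
(2,1) = 11 − 3 = 8 completes the 11 down.
(2,2) = 17 − 8 = 9 completes the 17 across.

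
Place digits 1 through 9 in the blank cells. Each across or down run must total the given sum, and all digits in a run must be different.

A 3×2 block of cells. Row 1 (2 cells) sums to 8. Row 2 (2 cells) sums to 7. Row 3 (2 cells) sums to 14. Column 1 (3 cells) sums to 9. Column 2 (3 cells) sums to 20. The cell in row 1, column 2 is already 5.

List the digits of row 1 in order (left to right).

(1,1) = 8 − 5 = 3 completes the 8 across.
Given what's placed, (2,2) must be 6 to fit the 7 across and 20 down.
Given what's placed, (3,1) must be 5 to fit the 14 across and 9 down.
(3,2) = 14 − 5 = 9 completes the 14 across.
(2,1) = 7 − 6 = 1 completes the 7 across.

3 5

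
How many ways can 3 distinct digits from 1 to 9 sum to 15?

8

3 distinct digits from 1–9 sum between 6 and 24.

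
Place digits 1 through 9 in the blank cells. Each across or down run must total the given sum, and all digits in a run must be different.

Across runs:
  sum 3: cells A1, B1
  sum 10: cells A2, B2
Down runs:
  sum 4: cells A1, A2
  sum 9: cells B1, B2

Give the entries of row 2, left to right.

3 7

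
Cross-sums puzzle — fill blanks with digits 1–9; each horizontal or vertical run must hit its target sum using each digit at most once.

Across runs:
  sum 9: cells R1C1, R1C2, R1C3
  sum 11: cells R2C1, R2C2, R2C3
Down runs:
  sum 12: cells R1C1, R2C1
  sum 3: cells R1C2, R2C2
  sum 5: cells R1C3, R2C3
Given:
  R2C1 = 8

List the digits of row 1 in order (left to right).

3 in 2 cells must be {1,2}.
R1C1 = 12 − 8 = 4 completes the 12 down.
Given what's placed, R1C2 must be 2 to fit the 9 across and 3 down.
R1C3 = 9 − 6 = 3 completes the 9 across.
R2C2 = 3 − 2 = 1 completes the 3 down.
R2C3 = 11 − 9 = 2 completes the 11 across.

4 2 3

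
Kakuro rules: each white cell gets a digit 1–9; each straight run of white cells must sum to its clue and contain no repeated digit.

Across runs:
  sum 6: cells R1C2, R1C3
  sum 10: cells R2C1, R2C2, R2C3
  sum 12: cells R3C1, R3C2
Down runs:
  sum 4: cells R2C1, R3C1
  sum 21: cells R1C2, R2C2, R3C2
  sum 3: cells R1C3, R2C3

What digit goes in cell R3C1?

3

4 in 2 cells must be {1,3}; 3 in 2 cells must be {1,2}.
The 12 across and the 4 down share only 3, so R3C1 = 3.
R3C2 = 12 − 3 = 9 completes the 12 across.
R2C1 = 4 − 3 = 1 completes the 4 down.
R2C3 = 2: the only remaining digit allowed by both the 10 across and the 3 down.
R1C3 = 3 − 2 = 1 completes the 3 down.
R2C2 = 10 − 3 = 7 completes the 10 across.
R1C2 = 6 − 1 = 5 completes the 6 across.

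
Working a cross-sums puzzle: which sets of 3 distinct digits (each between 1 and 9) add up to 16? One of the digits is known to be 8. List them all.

{1,7,8}; {2,6,8}; {3,5,8}

3 distinct digits from 1–9 sum between 6 and 24.
Keeping only sets containing 8.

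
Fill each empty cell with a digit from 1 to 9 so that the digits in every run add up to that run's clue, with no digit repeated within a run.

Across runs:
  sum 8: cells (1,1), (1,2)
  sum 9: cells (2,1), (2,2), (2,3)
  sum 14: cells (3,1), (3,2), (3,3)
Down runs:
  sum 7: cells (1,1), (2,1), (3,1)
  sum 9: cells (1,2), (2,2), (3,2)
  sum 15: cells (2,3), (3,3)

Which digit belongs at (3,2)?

1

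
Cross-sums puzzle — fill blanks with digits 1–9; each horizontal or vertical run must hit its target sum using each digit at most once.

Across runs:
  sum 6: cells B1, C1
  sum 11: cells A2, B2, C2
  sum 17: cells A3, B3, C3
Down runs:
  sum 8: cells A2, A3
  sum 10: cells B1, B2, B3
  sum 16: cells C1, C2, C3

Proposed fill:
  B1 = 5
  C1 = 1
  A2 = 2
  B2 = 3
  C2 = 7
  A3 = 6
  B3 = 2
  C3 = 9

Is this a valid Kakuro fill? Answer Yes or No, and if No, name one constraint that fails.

No — the down run C1–C3 sums to 17, not 16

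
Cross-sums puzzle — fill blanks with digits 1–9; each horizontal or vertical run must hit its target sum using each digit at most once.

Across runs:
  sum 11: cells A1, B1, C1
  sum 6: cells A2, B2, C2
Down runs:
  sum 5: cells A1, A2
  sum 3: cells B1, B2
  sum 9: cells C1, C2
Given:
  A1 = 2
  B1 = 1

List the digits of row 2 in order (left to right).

6 in 3 cells must be {1,2,3}; 3 in 2 cells must be {1,2}.
C1 = 11 − 3 = 8 completes the 11 across.
A2 = 5 − 2 = 3 completes the 5 down.
B2 = 3 − 1 = 2 completes the 3 down.
C2 = 6 − 5 = 1 completes the 6 across.

3, 2, 1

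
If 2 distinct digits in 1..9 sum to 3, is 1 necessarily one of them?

The only way to make 3 from 2 distinct digits is {1,2}, which contains 1.

Yes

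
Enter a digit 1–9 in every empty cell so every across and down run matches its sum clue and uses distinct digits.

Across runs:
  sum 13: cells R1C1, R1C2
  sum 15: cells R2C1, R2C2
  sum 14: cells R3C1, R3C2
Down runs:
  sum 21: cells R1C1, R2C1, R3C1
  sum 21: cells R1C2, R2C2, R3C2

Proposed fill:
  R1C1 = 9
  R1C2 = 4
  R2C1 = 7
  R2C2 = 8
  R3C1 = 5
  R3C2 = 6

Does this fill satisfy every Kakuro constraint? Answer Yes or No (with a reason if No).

No — the across run R3C1–R3C2 sums to 11, not 14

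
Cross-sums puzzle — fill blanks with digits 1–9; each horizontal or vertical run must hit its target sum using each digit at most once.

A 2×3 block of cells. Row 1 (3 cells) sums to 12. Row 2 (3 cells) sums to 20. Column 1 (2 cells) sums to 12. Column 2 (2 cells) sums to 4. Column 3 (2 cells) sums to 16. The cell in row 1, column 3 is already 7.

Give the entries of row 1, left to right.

4 in 2 cells must be {1,3}; 16 in 2 cells must be {7,9}.
The 20 across and the 4 down share only 3, so (2,2) = 3.
(2,3) = 16 − 7 = 9 completes the 16 down.
(1,2) = 4 − 3 = 1 completes the 4 down.
(2,1) = 20 − 12 = 8 completes the 20 across.
(1,1) = 12 − 8 = 4 completes the 12 across.

4 1 7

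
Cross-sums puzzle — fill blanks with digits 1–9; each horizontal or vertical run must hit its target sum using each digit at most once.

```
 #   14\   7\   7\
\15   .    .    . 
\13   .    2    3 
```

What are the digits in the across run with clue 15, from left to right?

6 5 4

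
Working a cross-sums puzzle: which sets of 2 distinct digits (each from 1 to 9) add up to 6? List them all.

2 distinct digits from 1–9 sum between 3 and 17.

{1,5}; {2,4}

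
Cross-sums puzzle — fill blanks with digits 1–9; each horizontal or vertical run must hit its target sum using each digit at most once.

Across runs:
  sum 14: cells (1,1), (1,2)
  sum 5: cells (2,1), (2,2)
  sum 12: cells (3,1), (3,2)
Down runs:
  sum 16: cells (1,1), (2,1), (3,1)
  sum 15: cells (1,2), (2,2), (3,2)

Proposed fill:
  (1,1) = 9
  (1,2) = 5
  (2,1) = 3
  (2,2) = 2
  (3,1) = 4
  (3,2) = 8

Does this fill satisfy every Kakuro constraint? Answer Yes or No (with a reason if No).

Across: 9+5=14; 3+2=5; 4+8=12. Down: 9+3+4=16; 5+2+8=15. No digit repeats within any run.

Yes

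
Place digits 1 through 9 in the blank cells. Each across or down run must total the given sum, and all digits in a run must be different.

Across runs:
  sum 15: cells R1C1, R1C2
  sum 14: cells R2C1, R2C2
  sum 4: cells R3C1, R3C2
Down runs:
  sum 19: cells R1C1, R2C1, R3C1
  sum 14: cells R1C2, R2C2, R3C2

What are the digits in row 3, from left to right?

3 1

4 in 2 cells must be {1,3}.
The 4 across and the 19 down share only 3, so R3C1 = 3.
R3C2 = 4 − 3 = 1 completes the 4 across.
Given what's placed, R2C1 must be 9 to fit the 14 across and 19 down.
R2C2 = 14 − 9 = 5 completes the 14 across.
R1C1 = 19 − 12 = 7 completes the 19 down.
R1C2 = 15 − 7 = 8 completes the 15 across.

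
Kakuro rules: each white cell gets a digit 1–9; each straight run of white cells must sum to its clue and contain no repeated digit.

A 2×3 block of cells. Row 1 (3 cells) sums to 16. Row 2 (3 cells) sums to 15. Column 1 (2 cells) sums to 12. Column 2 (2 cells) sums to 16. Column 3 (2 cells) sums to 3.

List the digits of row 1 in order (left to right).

8 7 1

16 in 2 cells must be {7,9}; 3 in 2 cells must be {1,2}.
Nothing is forced directly, so branch on (1,3), whose candidates are 1 or 2. If (1,3) = 2: that forces (1,2) = 9, (2,2) = 7, after which (2,3) would have to be in {2,3,5,6} for the 15 across but in {1} for the 3 down — contradiction. So (1,3) = 1.
(2,3) = 3 − 1 = 2 completes the 3 down.
Nothing is forced directly, so branch on (1,2), whose candidates are 7 or 9. If (1,2) = 9: then (1,1) would have to be in {6} for the 16 across but in {3,4,5,7,8,9} for the 12 down — contradiction. So (1,2) = 7.
(1,1) = 16 − 8 = 8 completes the 16 across.
(2,1) = 12 − 8 = 4 completes the 12 down.
(2,2) = 15 − 6 = 9 completes the 15 across.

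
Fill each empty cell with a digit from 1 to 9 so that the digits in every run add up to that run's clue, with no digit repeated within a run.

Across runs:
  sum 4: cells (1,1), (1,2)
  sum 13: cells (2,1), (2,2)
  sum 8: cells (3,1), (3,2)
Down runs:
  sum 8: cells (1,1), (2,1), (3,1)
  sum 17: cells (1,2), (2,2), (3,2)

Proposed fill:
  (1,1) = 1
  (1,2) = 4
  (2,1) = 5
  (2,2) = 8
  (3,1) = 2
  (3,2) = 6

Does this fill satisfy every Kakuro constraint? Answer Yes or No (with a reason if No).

No — the down run (1,2)–(3,2) sums to 18, not 17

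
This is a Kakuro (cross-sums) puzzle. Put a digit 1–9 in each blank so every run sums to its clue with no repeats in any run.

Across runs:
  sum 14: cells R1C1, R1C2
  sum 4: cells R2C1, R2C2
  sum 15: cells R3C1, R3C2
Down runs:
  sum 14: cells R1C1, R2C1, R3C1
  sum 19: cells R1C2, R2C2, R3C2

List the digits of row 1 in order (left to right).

5 9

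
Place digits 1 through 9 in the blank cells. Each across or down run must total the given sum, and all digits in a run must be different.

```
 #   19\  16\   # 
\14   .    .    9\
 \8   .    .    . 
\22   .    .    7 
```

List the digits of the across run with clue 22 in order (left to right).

6, 9, 7

R2C3 = 9 − 7 = 2 completes the 9 down.
R2C1 = 5: the only remaining digit allowed by both the 8 across and the 19 down.
R2C2 = 8 − 7 = 1 completes the 8 across.
Given what's placed, R3C1 must be 6 to fit the 22 across and 19 down.
R3C2 = 22 − 13 = 9 completes the 22 across.
R1C1 = 19 − 11 = 8 completes the 19 down.
R1C2 = 14 − 8 = 6 completes the 14 across.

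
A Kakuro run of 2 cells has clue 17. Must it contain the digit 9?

Yes

The only way to make 17 from 2 distinct digits is {8,9}, which contains 9.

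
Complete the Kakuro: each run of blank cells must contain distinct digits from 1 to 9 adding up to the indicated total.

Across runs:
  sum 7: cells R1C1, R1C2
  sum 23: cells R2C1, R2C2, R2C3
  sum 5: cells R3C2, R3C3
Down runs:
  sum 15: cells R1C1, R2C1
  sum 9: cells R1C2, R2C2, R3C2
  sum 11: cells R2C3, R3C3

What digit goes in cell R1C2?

1

23 in 3 cells must be {6,8,9}.
The 7 across and the 15 down share only 6, so R1C1 = 6.
R1C2 = 7 − 6 = 1 completes the 7 across.
R2C1 = 15 − 6 = 9 completes the 15 down.
R2C2 = 6: the only remaining digit allowed by both the 23 across and the 9 down.
R2C3 = 23 − 15 = 8 completes the 23 across.
R3C2 = 9 − 7 = 2 completes the 9 down.
R3C3 = 5 − 2 = 3 completes the 5 across.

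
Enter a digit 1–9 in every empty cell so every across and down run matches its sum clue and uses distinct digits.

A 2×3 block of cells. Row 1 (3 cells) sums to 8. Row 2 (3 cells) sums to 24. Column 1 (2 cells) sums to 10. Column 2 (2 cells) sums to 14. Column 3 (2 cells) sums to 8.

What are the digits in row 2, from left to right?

24 in 3 cells must be {7,8,9}.
The 8 across and the 14 down share only 5, so (1,2) = 5.
(2,2) = 14 − 5 = 9 completes the 14 down.
Given what's placed, (2,3) must be 7 to fit the 24 across and 8 down.
(1,3) = 8 − 7 = 1 completes the 8 down.
(2,1) = 24 − 16 = 8 completes the 24 across.
(1,1) = 8 − 6 = 2 completes the 8 across.

8, 9, 7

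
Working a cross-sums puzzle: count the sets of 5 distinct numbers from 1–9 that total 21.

8

5 distinct digits from 1–9 sum between 15 and 35.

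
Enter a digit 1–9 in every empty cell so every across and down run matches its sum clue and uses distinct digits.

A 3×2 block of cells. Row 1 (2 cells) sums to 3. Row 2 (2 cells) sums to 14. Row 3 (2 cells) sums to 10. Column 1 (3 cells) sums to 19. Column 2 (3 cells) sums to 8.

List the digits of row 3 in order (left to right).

8 2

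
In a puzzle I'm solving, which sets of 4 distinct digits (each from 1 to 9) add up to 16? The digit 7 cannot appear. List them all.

4 distinct digits from 1–9 sum between 10 and 30.
Dropping sets that contain 7.

{1,2,4,9}; {1,2,5,8}; {1,3,4,8}; {1,4,5,6}; {2,3,5,6}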